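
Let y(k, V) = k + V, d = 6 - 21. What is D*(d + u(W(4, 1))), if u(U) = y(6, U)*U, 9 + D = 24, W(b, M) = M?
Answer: -120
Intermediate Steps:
d = -15
D = 15 (D = -9 + 24 = 15)
y(k, V) = V + k
u(U) = U*(6 + U) (u(U) = (U + 6)*U = (6 + U)*U = U*(6 + U))
D*(d + u(W(4, 1))) = 15*(-15 + 1*(6 + 1)) = 15*(-15 + 1*7) = 15*(-15 + 7) = 15*(-8) = -120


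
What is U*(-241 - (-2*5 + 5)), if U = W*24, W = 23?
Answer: -130272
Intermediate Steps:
U = 552 (U = 23*24 = 552)
U*(-241 - (-2*5 + 5)) = 552*(-241 - (-2*5 + 5)) = 552*(-241 - (-10 + 5)) = 552*(-241 - 1*(-5)) = 552*(-241 + 5) = 552*(-236) = -130272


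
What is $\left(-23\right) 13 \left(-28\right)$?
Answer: $8372$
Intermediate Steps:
$\left(-23\right) 13 \left(-28\right) = \left(-299\right) \left(-28\right) = 8372$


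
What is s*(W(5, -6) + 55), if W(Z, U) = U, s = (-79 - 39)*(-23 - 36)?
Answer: 341138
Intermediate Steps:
s = 6962 (s = -118*(-59) = 6962)
s*(W(5, -6) + 55) = 6962*(-6 + 55) = 6962*49 = 341138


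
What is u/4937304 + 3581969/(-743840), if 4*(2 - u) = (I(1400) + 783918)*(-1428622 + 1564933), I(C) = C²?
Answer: -8696449828593997/459070525920 ≈ -18944.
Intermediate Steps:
u = -187013103245/2 (u = 2 - (1400² + 783918)*(-1428622 + 1564933)/4 = 2 - (1960000 + 783918)*136311/4 = 2 - 1371959*136311/2 = 2 - ¼*374026206498 = 2 - 187013103249/2 = -187013103245/2 ≈ -9.3507e+10)
u/4937304 + 3581969/(-743840) = -187013103245/2/4937304 + 3581969/(-743840) = -187013103245/2*1/4937304 + 3581969*(-1/743840) = -187013103245/9874608 - 3581969/743840 = -8696449828593997/459070525920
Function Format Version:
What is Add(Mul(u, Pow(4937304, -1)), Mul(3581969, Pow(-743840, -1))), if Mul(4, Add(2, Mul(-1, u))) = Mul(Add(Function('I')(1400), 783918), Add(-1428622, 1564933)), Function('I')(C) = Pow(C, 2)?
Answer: Rational(-8696449828593997, 459070525920) ≈ -18944.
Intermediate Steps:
u = Rational(-187013103245, 2) (u = Add(2, Mul(Rational(-1, 4), Mul(Add(Pow(1400, 2), 783918), Add(-1428622, 1564933)))) = Add(2, Mul(Rational(-1, 4), Mul(Add(1960000, 783918), 136311))) = Add(2, Mul(Rational(-1, 4), Mul(2743918, 136311))) = Add(2, Mul(Rational(-1, 4), 374026206498)) = Add(2, Rational(-187013103249, 2)) = Rational(-187013103245, 2) ≈ -9.3507e+10)
Add(Mul(u, Pow(4937304, -1)), Mul(3581969, Pow(-743840, -1))) = Add(Mul(Rational(-187013103245, 2), Pow(4937304, -1)), Mul(3581969, Pow(-743840, -1))) = Add(Mul(Rational(-187013103245, 2), Rational(1, 4937304)), Mul(3581969, Rational(-1, 743840))) = Add(Rational(-187013103245, 9874608), Rational(-3581969, 743840)) = Rational(-8696449828593997, 459070525920)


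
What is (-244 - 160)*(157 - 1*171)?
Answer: 5656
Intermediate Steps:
(-244 - 160)*(157 - 1*171) = -404*(157 - 171) = -404*(-14) = 5656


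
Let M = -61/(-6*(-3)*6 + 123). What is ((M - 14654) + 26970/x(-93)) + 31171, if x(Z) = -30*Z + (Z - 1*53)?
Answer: 5047028887/305382 ≈ 16527.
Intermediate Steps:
x(Z) = -53 - 29*Z (x(Z) = -30*Z + (Z - 53) = -30*Z + (-53 + Z) = -53 - 29*Z)
M = -61/231 (M = -61/(18*6 + 123) = -61/(108 + 123) = -61/231 ≈ -0.26407)
((M - 14654) + 26970/x(-93)) + 31171 = ((-61/231 - 14654) + 26970/(-53 - 29*(-93))) + 31171 = (-3385135/231 + 26970/(-53 + 2697)) + 31171 = (-3385135/231 + 26970/2644) + 31171 = (-3385135/231 + 26970*(1/2644)) + 31171 = (-3385135/231 + 13485/1322) + 31171 = -4472033435/305382 + 31171 = 5047028887/305382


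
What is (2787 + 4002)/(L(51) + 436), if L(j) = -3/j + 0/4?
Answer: 115413/7411 ≈ 15.573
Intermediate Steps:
L(j) = -3/j (L(j) = -3/j + 0*(¼) = -3/j + 0 = -3/j)
(2787 + 4002)/(L(51) + 436) = (2787 + 4002)/(-3/51 + 436) = 6789/(-3*1/51 + 436) = 6789/(-1/17 + 436) = 6789/(7411/17) = 6789*(17/7411) = 115413/7411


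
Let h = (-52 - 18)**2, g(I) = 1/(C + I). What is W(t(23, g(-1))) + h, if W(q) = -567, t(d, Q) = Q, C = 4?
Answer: 4333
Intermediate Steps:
g(I) = 1/(4 + I)
h = 4900 (h = (-70)**2 = 4900)
W(t(23, g(-1))) + h = -567 + 4900 = 4333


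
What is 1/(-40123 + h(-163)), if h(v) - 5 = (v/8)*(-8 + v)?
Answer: -8/293071 ≈ -2.7297e-5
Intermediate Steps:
h(v) = 5 + v*(-8 + v)/8 (h(v) = 5 + (v/8)*(-8 + v) = 5 + v*(-8 + v)/8)
1/(-40123 + h(-163)) = 1/(-40123 + (5 - 1*(-163) + (⅛)*(-163)²)) = 1/(-40123 + (5 + 163 + (⅛)*26569)) = 1/(-40123 + (5 + 163 + 26569/8)) = 1/(-40123 + 27913/8) = 1/(-293071/8) = -8/293071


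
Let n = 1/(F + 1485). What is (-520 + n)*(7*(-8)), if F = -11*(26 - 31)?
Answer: 1601598/55 ≈ 29120.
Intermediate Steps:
F = 55 (F = -11*(-5) = 55)
n = 1/1540 (n = 1/(55 + 1485) = 1/1540 ≈ 0.00064935)
(-520 + n)*(7*(-8)) = (-520 + 1/1540)*(7*(-8)) = -800799/1540*(-56) = 1601598/55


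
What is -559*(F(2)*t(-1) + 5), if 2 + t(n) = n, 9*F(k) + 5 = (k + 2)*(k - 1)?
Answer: -8944/3 ≈ -2981.3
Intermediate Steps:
F(k) = -5/9 + (-1 + k)*(2 + k)/9 (F(k) = -5/9 + ((k + 2)*(k - 1))/9 = -5/9 + ((2 + k)*(-1 + k))/9 = -5/9 + ((-1 + k)*(2 + k))/9 = -5/9 + (-1 + k)*(2 + k)/9)
t(n) = -2 + n
-559*(F(2)*t(-1) + 5) = -559*((-7/9 + (1/9)*2 + (1/9)*2**2)*(-2 - 1) + 5) = -559*((-7/9 + 2/9 + (1/9)*4)*(-3) + 5) = -559*((-7/9 + 2/9 + 4/9)*(-3) + 5) = -559*(-1/9*(-3) + 5) = -559*(1/3 + 5) = -559*16/3 = -8944/3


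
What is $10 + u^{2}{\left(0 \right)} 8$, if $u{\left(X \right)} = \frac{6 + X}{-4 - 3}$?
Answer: $\frac{778}{49} \approx 15.878$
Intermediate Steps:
$u{\left(X \right)} = - \frac{6}{7} - \frac{X}{7}$ ($u{\left(X \right)} = \frac{6 + X}{-7} = \left(6 + X\right) \left(- \frac{1}{7}\right) = - \frac{6}{7} - \frac{X}{7}$)
$10 + u^{2}{\left(0 \right)} 8 = 10 + \left(- \frac{6}{7} - 0\right)^{2} \cdot 8 = 10 + \left(- \frac{6}{7} + 0\right)^{2} \cdot 8 = 10 + \left(- \frac{6}{7}\right)^{2} \cdot 8 = 10 + \frac{36}{49} \cdot 8 = 10 + \frac{288}{49} = \frac{778}{49}$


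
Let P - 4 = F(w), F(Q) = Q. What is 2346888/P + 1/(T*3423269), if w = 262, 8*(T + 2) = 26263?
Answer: 105434578753040756/11950122011919 ≈ 8822.9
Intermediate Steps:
T = 26247/8 (T = -2 + (⅛)*26263 = -2 + 26263/8 = 26247/8 ≈ 3280.9)
P = 266 (P = 4 + 262 = 266)
2346888/P + 1/(T*3423269) = 2346888/266 + 1/((26247/8)*3423269) = 2346888*(1/266) + (8/26247)*(1/3423269) = 1173444/133 + 8/89850541443 = 105434578753040756/11950122011919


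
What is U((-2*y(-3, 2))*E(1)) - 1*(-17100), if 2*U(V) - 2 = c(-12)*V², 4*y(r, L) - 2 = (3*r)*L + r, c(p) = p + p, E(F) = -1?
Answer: 16018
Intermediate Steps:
c(p) = 2*p
y(r, L) = ½ + r/4 + 3*L*r/4 (y(r, L) = ½ + ((3*r)*L + r)/4 = ½ + (3*L*r + r)/4 = ½ + (r + 3*L*r)/4 = ½ + (r/4 + 3*L*r/4) = ½ + r/4 + 3*L*r/4)
U(V) = 1 - 12*V² (U(V) = 1 + ((2*(-12))*V²)/2 = 1 + (-24*V²)/2 = 1 - 12*V²)
U((-2*y(-3, 2))*E(1)) - 1*(-17100) = (1 - 12*4*(½ + (¼)*(-3) + (¾)*2*(-3))²) - 1*(-17100) = (1 - 12*4*(½ - ¾ - 9/2)²) + 17100 = (1 - 12*(-2*(-19/4)*(-1))²) + 17100 = (1 - 12*((19/2)*(-1))²) + 17100 = (1 - 12*(-19/2)²) + 17100 = (1 - 12*361/4) + 17100 = (1 - 1083) + 17100 = -1082 + 17100 = 16018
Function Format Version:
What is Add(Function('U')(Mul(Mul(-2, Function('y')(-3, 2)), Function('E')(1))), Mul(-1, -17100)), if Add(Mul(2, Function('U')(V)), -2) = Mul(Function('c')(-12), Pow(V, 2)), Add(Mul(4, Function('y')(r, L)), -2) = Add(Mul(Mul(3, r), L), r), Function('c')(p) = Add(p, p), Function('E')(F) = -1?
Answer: 16018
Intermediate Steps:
Function('c')(p) = Mul(2, p)
Function('y')(r, L) = Add(Rational(1, 2), Mul(Rational(1, 4), r), Mul(Rational(3, 4), L, r)) (Function('y')(r, L) = Add(Rational(1, 2), Mul(Rational(1, 4), Add(Mul(Mul(3, r), L), r))) = Add(Rational(1, 2), Mul(Rational(1, 4), Add(Mul(3, L, r), r))) = Add(Rational(1, 2), Mul(Rational(1, 4), Add(r, Mul(3, L, r)))) = Add(Rational(1, 2), Add(Mul(Rational(1, 4), r), Mul(Rational(3, 4), L, r))) = Add(Rational(1, 2), Mul(Rational(1, 4), r), Mul(Rational(3, 4), L, r)))
Function('U')(V) = Add(1, Mul(-12, Pow(V, 2))) (Function('U')(V) = Add(1, Mul(Rational(1, 2), Mul(Mul(2, -12), Pow(V, 2)))) = Add(1, Mul(Rational(1, 2), Mul(-24, Pow(V, 2)))) = Add(1, Mul(-12, Pow(V, 2))))
Add(Function('U')(Mul(Mul(-2, Function('y')(-3, 2)), Function('E')(1))), Mul(-1, -17100)) = Add(Add(1, Mul(-12, Pow(Mul(Mul(-2, Add(Rational(1, 2), Mul(Rational(1, 4), -3), Mul(Rational(3, 4), 2, -3))), -1), 2))), Mul(-1, -17100)) = Add(Add(1, Mul(-12, Pow(Mul(Mul(-2, Add(Rational(1, 2), Rational(-3, 4), Rational(-9, 2))), -1), 2))), 17100) = Add(Add(1, Mul(-12, Pow(Mul(Mul(-2, Rational(-19, 4)), -1), 2))), 17100) = Add(Add(1, Mul(-12, Pow(Mul(Rational(19, 2), -1), 2))), 17100) = Add(Add(1, Mul(-12, Pow(Rational(-19, 2), 2))), 17100) = Add(Add(1, Mul(-12, Rational(361, 4))), 17100) = Add(Add(1, -1083), 17100) = Add(-1082, 17100) = 16018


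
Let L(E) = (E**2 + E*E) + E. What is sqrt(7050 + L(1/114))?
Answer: sqrt(22905479)/57 ≈ 83.964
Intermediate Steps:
L(E) = E + 2*E**2 (L(E) = (E**2 + E**2) + E = 2*E**2 + E = E + 2*E**2)
sqrt(7050 + L(1/114)) = sqrt(7050 + (1 + 2/114)/114) = sqrt(7050 + (1 + 2*(1/114))/114) = sqrt(7050 + (1 + 1/57)/114) = sqrt(7050 + (1/114)*(58/57)) = sqrt(7050 + 29/3249) = sqrt(22905479/3249) = sqrt(22905479)/57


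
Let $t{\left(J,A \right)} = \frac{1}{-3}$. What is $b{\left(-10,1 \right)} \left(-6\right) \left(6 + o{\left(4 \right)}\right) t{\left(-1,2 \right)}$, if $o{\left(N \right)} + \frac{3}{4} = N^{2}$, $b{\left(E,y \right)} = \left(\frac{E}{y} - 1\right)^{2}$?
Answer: $\frac{10285}{2} \approx 5142.5$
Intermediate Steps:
$b{\left(E,y \right)} = \left(-1 + \frac{E}{y}\right)^{2}$
$t{\left(J,A \right)} = - \frac{1}{3}$
$o{\left(N \right)} = - \frac{3}{4} + N^{2}$
$b{\left(-10,1 \right)} \left(-6\right) \left(6 + o{\left(4 \right)}\right) t{\left(-1,2 \right)} = 1^{-2} \left(-10 - 1\right)^{2} \left(-6\right) \left(6 - \left(\frac{3}{4} - 4^{2}\right)\right) \left(- \frac{1}{3}\right) = 1 \left(-10 - 1\right)^{2} \left(-6\right) \left(6 + \left(- \frac{3}{4} + 16\right)\right) \left(- \frac{1}{3}\right) = 1 \left(-11\right)^{2} \left(-6\right) \left(6 + \frac{61}{4}\right) \left(- \frac{1}{3}\right) = 1 \cdot 121 \left(-6\right) \frac{85}{4} \left(- \frac{1}{3}\right) = 121 \left(-6\right) \left(- \frac{85}{12}\right) = \left(-726\right) \left(- \frac{85}{12}\right) = \frac{10285}{2}$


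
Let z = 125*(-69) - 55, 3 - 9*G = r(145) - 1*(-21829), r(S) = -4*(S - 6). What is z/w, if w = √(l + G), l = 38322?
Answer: -4340*√80907/26969 ≈ -45.774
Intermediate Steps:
r(S) = 24 - 4*S (r(S) = -4*(-6 + S) = 24 - 4*S)
G = -7090/3 (G = ⅓ - ((24 - 4*145) - 1*(-21829))/9 = ⅓ - ((24 - 580) + 21829)/9 = ⅓ - (-556 + 21829)/9 = ⅓ - ⅑*21273 = ⅓ - 7091/3 = -7090/3 ≈ -2363.3)
w = 2*√80907/3 (w = √(38322 - 7090/3) = √(107876/3) = 2*√80907/3 ≈ 189.63)
z = -8680 (z = -8625 - 55 = -8680)
z/w = -8680*√80907/53938 = -4340*√80907/26969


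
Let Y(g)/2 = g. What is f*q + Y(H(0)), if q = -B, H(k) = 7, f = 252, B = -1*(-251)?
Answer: -63238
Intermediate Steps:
B = 251
Y(g) = 2*g
q = -251 (q = -1*251 = -251)
f*q + Y(H(0)) = 252*(-251) + 2*7 = -63252 + 14 = -63238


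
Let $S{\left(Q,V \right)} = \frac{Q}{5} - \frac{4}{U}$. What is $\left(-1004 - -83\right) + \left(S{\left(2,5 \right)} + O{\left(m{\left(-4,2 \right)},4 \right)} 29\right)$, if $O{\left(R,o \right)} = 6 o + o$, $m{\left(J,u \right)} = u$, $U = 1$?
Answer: $- \frac{563}{5} \approx -112.6$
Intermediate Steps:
$O{\left(R,o \right)} = 7 o$
$S{\left(Q,V \right)} = -4 + \frac{Q}{5}$ ($S{\left(Q,V \right)} = \frac{Q}{5} - \frac{4}{1} = Q \frac{1}{5} - 4 = \frac{Q}{5} - 4 = -4 + \frac{Q}{5}$)
$\left(-1004 - -83\right) + \left(S{\left(2,5 \right)} + O{\left(m{\left(-4,2 \right)},4 \right)} 29\right) = \left(-1004 - -83\right) + \left(\left(-4 + \frac{1}{5} \cdot 2\right) + 7 \cdot 4 \cdot 29\right) = \left(-1004 + 83\right) + \left(\left(-4 + \frac{2}{5}\right) + 28 \cdot 29\right) = -921 + \left(- \frac{18}{5} + 812\right) = -921 + \frac{4042}{5} = - \frac{563}{5}$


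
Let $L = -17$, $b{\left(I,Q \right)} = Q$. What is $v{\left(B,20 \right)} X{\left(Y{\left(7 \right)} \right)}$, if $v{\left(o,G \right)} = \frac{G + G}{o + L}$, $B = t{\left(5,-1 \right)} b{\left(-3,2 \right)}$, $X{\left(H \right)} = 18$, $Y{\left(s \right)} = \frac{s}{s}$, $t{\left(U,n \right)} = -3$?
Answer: $- \frac{720}{23} \approx -31.304$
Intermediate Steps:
$Y{\left(s \right)} = 1$
$B = -6$ ($B = \left(-3\right) 2 = -6$)
$v{\left(o,G \right)} = \frac{2 G}{-17 + o}$ ($v{\left(o,G \right)} = \frac{G + G}{o - 17} = \frac{2 G}{-17 + o}$)
$v{\left(B,20 \right)} X{\left(Y{\left(7 \right)} \right)} = 2 \cdot 20 \frac{1}{-17 - 6} \cdot 18 = 2 \cdot 20 \frac{1}{-23} \cdot 18 = 2 \cdot 20 \left(- \frac{1}{23}\right) 18 = \left(- \frac{40}{23}\right) 18 = - \frac{720}{23}$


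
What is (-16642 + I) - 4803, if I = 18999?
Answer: -2446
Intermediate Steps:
(-16642 + I) - 4803 = (-16642 + 18999) - 4803 = 2357 - 4803 = -2446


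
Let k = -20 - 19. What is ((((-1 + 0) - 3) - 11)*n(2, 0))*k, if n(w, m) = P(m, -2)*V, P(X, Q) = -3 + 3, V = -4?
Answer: 0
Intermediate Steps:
P(X, Q) = 0
n(w, m) = 0 (n(w, m) = 0*(-4) = 0)
k = -39
((((-1 + 0) - 3) - 11)*n(2, 0))*k = ((((-1 + 0) - 3) - 11)*0)*(-39) = (((-1 - 3) - 11)*0)*(-39) = ((-4 - 11)*0)*(-39) = -15*0*(-39) = 0*(-39) = 0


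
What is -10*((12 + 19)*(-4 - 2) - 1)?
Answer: 1870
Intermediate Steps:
-10*((12 + 19)*(-4 - 2) - 1) = -10*(31*(-6) - 1) = -10*(-186 - 1) = -10*(-187) = 1870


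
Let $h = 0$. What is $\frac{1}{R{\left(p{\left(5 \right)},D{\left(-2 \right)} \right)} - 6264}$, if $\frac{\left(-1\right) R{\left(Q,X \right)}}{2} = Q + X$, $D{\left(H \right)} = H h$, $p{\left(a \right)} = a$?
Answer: $- \frac{1}{6274} \approx -0.00015939$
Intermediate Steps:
$D{\left(H \right)} = 0$ ($D{\left(H \right)} = H 0 = 0$)
$R{\left(Q,X \right)} = - 2 Q - 2 X$ ($R{\left(Q,X \right)} = - 2 \left(Q + X\right) = - 2 Q - 2 X$)
$\frac{1}{R{\left(p{\left(5 \right)},D{\left(-2 \right)} \right)} - 6264} = \frac{1}{\left(\left(-2\right) 5 - 0\right) - 6264} = \frac{1}{\left(-10 + 0\right) - 6264} = \frac{1}{-10 - 6264} = \frac{1}{-6274} = - \frac{1}{6274}$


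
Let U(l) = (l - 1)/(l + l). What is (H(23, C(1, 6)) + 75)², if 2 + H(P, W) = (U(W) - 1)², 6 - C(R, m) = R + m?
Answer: 5329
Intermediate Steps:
U(l) = (-1 + l)/(2*l) (U(l) = (-1 + l)/((2*l)) = (-1 + l)*(1/(2*l)) = (-1 + l)/(2*l))
C(R, m) = 6 - R - m (C(R, m) = 6 - (R + m) = 6 + (-R - m) = 6 - R - m)
H(P, W) = -2 + (-1 + (-1 + W)/(2*W))² (H(P, W) = -2 + ((-1 + W)/(2*W) - 1)² = -2 + (-1 + (-1 + W)/(2*W))²)
(H(23, C(1, 6)) + 75)² = ((-2 + (1 + (6 - 1*1 - 1*6))²/(4*(6 - 1*1 - 1*6)²)) + 75)² = ((-2 + (1 + (6 - 1 - 6))²/(4*(6 - 1 - 6)²)) + 75)² = ((-2 + (¼)*(1 - 1)²/(-1)²) + 75)² = ((-2 + (¼)*1*0²) + 75)² = ((-2 + (¼)*1*0) + 75)² = ((-2 + 0) + 75)² = (-2 + 75)² = 73² = 5329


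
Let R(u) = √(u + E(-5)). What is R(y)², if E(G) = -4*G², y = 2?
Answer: -98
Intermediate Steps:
R(u) = √(-100 + u) (R(u) = √(u - 4*(-5)²) = √(u - 4*25) = √(u - 100) = √(-100 + u))
R(y)² = (√(-100 + 2))² = (√(-98))² = (7*I*√2)² = -98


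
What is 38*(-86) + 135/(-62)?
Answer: -202751/62 ≈ -3270.2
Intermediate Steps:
38*(-86) + 135/(-62) = -3268 + 135*(-1/62) = -3268 - 135/62 = -202751/62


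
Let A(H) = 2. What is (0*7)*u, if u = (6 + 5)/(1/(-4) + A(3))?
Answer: 0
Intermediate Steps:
u = 44/7 (u = (6 + 5)/(1/(-4) + 2) = 11/(-¼ + 2) = 11/(7/4) = 11*(4/7) = 44/7 ≈ 6.2857)
(0*7)*u = (0*7)*(44/7) = 0*(44/7) = 0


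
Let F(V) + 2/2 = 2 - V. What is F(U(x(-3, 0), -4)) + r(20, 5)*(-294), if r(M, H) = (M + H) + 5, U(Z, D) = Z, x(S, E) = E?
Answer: -8819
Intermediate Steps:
r(M, H) = 5 + H + M (r(M, H) = (H + M) + 5 = 5 + H + M)
F(V) = 1 - V (F(V) = -1 + (2 - V) = 1 - V)
F(U(x(-3, 0), -4)) + r(20, 5)*(-294) = (1 - 1*0) + (5 + 5 + 20)*(-294) = (1 + 0) + 30*(-294) = 1 - 8820 = -8819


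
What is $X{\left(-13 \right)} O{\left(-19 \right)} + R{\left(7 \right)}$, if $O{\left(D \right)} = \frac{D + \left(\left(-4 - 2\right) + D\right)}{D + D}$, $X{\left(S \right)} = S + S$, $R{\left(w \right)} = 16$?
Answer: $- \frac{268}{19} \approx -14.105$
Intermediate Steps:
$X{\left(S \right)} = 2 S$
$O{\left(D \right)} = \frac{-6 + 2 D}{2 D}$ ($O{\left(D \right)} = \frac{D + \left(-6 + D\right)}{2 D} = \left(-6 + 2 D\right) \frac{1}{2 D} = \frac{-6 + 2 D}{2 D}$)
$X{\left(-13 \right)} O{\left(-19 \right)} + R{\left(7 \right)} = 2 \left(-13\right) \frac{-3 - 19}{-19} + 16 = - 26 \left(\left(- \frac{1}{19}\right) \left(-22\right)\right) + 16 = \left(-26\right) \frac{22}{19} + 16 = - \frac{572}{19} + 16 = - \frac{268}{19}$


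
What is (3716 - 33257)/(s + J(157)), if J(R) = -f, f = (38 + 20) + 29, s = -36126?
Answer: 9847/12071 ≈ 0.81576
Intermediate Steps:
f = 87 (f = 58 + 29 = 87)
J(R) = -87 (J(R) = -1*87 = -87)
(3716 - 33257)/(s + J(157)) = (3716 - 33257)/(-36126 - 87) = -29541/(-36213) = -29541*(-1/36213) = 9847/12071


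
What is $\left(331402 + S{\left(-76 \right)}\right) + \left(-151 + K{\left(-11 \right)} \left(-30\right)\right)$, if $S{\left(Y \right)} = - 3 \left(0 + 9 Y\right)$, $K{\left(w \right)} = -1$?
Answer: $333333$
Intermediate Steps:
$S{\left(Y \right)} = - 27 Y$ ($S{\left(Y \right)} = - 3 \cdot 9 Y = - 27 Y$)
$\left(331402 + S{\left(-76 \right)}\right) + \left(-151 + K{\left(-11 \right)} \left(-30\right)\right) = \left(331402 - -2052\right) - 121 = \left(331402 + 2052\right) + \left(-151 + 30\right) = 333454 - 121 = 333333$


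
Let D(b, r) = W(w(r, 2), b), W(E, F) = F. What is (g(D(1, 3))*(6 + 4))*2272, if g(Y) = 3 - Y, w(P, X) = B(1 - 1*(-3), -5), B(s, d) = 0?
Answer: 45440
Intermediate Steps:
w(P, X) = 0
D(b, r) = b
(g(D(1, 3))*(6 + 4))*2272 = ((3 - 1*1)*(6 + 4))*2272 = ((3 - 1)*10)*2272 = (2*10)*2272 = 20*2272 = 45440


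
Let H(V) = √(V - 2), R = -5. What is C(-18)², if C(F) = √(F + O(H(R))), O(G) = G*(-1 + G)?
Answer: -25 - I*√7 ≈ -25.0 - 2.6458*I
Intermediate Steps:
H(V) = √(-2 + V)
C(F) = √(F + I*√7*(-1 + I*√7)) (C(F) = √(F + √(-2 - 5)*(-1 + √(-2 - 5))) = √(F + √(-7)*(-1 + √(-7))) = √(F + (I*√7)*(-1 + I*√7)) = √(F + I*√7*(-1 + I*√7)))
C(-18)² = (√(-7 - 18 - I*√7))² = (√(-25 - I*√7))² = -25 - I*√7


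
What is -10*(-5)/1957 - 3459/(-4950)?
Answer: 2338921/3229050 ≈ 0.72434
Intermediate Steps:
-10*(-5)/1957 - 3459/(-4950) = 50*(1/1957) - 3459*(-1/4950) = 50/1957 + 1153/1650 = 2338921/3229050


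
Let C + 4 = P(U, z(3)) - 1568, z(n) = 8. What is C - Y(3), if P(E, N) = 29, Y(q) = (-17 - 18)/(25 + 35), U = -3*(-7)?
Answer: -18509/12 ≈ -1542.4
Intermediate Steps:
U = 21
Y(q) = -7/12 (Y(q) = -35/60 = -35*1/60 = -7/12)
C = -1543 (C = -4 + (29 - 1568) = -4 - 1539 = -1543)
C - Y(3) = -1543 - 1*(-7/12) = -1543 + 7/12 = -18509/12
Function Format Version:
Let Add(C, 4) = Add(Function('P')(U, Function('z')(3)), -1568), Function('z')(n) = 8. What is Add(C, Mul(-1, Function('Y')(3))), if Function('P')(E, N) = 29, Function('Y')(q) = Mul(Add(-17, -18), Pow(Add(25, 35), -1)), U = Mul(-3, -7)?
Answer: Rational(-18509, 12) ≈ -1542.4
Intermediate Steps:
U = 21
Function('Y')(q) = Rational(-7, 12) (Function('Y')(q) = Mul(-35, Pow(60, -1)) = Mul(-35, Rational(1, 60)) = Rational(-7, 12))
C = -1543 (C = Add(-4, Add(29, -1568)) = Add(-4, -1539) = -1543)
Add(C, Mul(-1, Function('Y')(3))) = Add(-1543, Mul(-1, Rational(-7, 12))) = Add(-1543, Rational(7, 12)) = Rational(-18509, 12)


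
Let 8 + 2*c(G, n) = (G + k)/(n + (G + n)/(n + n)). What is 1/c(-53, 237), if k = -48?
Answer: -112522/474025 ≈ -0.23738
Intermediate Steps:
c(G, n) = -4 + (-48 + G)/(2*(n + (G + n)/(2*n))) (c(G, n) = -4 + ((G - 48)/(n + (G + n)/(n + n)))/2 = -4 + ((-48 + G)/(n + (G + n)/((2*n))))/2 = -4 + ((-48 + G)/(n + (G + n)*(1/(2*n))))/2 = -4 + ((-48 + G)/(n + (G + n)/(2*n)))/2 = -4 + (-48 + G)/(2*(n + (G + n)/(2*n))))
1/c(-53, 237) = 1/((-52*237 - 8*237² - 4*(-53) - 53*237)/(-53 + 237 + 2*237²)) = 1/((-12324 - 8*56169 + 212 - 12561)/(-53 + 237 + 2*56169)) = 1/((-12324 - 449352 + 212 - 12561)/(-53 + 237 + 112338)) = 1/(-474025/112522) = -112522/474025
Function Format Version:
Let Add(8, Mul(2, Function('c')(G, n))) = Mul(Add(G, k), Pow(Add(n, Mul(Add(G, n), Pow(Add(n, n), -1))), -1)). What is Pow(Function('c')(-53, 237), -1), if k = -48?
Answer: Rational(-112522, 474025) ≈ -0.23738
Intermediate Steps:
Function('c')(G, n) = Add(-4, Mul(Rational(1, 2), Pow(Add(n, Mul(Rational(1, 2), Pow(n, -1), Add(G, n))), -1), Add(-48, G))) (Function('c')(G, n) = Add(-4, Mul(Rational(1, 2), Mul(Add(G, -48), Pow(Add(n, Mul(Add(G, n), Pow(Add(n, n), -1))), -1)))) = Add(-4, Mul(Rational(1, 2), Mul(Add(-48, G), Pow(Add(n, Mul(Add(G, n), Pow(Mul(2, n), -1))), -1)))) = Add(-4, Mul(Rational(1, 2), Mul(Add(-48, G), Pow(Add(n, Mul(Add(G, n), Mul(Rational(1, 2), Pow(n, -1)))), -1)))) = Add(-4, Mul(Rational(1, 2), Mul(Add(-48, G), Pow(Add(n, Mul(Rational(1, 2), Pow(n, -1), Add(G, n))), -1)))) = Add(-4, Mul(Rational(1, 2), Mul(Pow(Add(n, Mul(Rational(1, 2), Pow(n, -1), Add(G, n))), -1), Add(-48, G)))) = Add(-4, Mul(Rational(1, 2), Pow(Add(n, Mul(Rational(1, 2), Pow(n, -1), Add(G, n))), -1), Add(-48, G))))
Pow(Function('c')(-53, 237), -1) = Pow(Mul(Pow(Add(-53, 237, Mul(2, Pow(237, 2))), -1), Add(Mul(-52, 237), Mul(-8, Pow(237, 2)), Mul(-4, -53), Mul(-53, 237))), -1) = Pow(Mul(Pow(Add(-53, 237, Mul(2, 56169)), -1), Add(-12324, Mul(-8, 56169), 212, -12561)), -1) = Pow(Mul(Pow(Add(-53, 237, 112338), -1), Add(-12324, -449352, 212, -12561)), -1) = Pow(Mul(Pow(112522, -1), -474025), -1) = Pow(Mul(Rational(1, 112522), -474025), -1) = Pow(Rational(-474025, 112522), -1) = Rational(-112522, 474025)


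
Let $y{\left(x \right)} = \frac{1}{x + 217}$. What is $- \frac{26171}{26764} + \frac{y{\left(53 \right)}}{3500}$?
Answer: $- \frac{6182892059}{6322995000} \approx -0.97784$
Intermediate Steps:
$y{\left(x \right)} = \frac{1}{217 + x}$
$- \frac{26171}{26764} + \frac{y{\left(53 \right)}}{3500} = - \frac{26171}{26764} + \frac{1}{\left(217 + 53\right) 3500} = \left(-26171\right) \frac{1}{26764} + \frac{1}{270} \cdot \frac{1}{3500} = - \frac{26171}{26764} + \frac{1}{270} \cdot \frac{1}{3500} = - \frac{26171}{26764} + \frac{1}{945000} = - \frac{6182892059}{6322995000}$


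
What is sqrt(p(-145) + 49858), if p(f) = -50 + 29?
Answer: sqrt(49837) ≈ 223.24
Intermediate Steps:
p(f) = -21
sqrt(p(-145) + 49858) = sqrt(-21 + 49858) = sqrt(49837)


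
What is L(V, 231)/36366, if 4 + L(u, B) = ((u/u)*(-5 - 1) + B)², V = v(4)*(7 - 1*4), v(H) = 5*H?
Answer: 50621/36366 ≈ 1.3920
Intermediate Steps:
V = 60 (V = (5*4)*(7 - 1*4) = 20*(7 - 4) = 20*3 = 60)
L(u, B) = -4 + (-6 + B)² (L(u, B) = -4 + ((u/u)*(-5 - 1) + B)² = -4 + (1*(-6) + B)² = -4 + (-6 + B)²)
L(V, 231)/36366 = (-4 + (-6 + 231)²)/36366 = (-4 + 225²)*(1/36366) = (-4 + 50625)*(1/36366) = 50621*(1/36366) = 50621/36366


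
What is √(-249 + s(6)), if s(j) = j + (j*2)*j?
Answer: 3*I*√19 ≈ 13.077*I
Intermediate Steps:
s(j) = j + 2*j² (s(j) = j + (2*j)*j = j + 2*j²)
√(-249 + s(6)) = √(-249 + 6*(1 + 2*6)) = √(-249 + 6*(1 + 12)) = √(-249 + 6*13) = √(-249 + 78) = √(-171) = 3*I*√19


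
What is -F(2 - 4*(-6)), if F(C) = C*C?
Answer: -676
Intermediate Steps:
F(C) = C**2
-F(2 - 4*(-6)) = -(2 - 4*(-6))**2 = -(2 + 24)**2 = -1*26**2 = -1*676 = -676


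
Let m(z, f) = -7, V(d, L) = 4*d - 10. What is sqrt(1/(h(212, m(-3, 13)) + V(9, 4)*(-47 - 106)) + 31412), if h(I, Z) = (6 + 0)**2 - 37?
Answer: sqrt(497328632713)/3979 ≈ 177.23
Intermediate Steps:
V(d, L) = -10 + 4*d
h(I, Z) = -1 (h(I, Z) = 6**2 - 37 = 36 - 37 = -1)
sqrt(1/(h(212, m(-3, 13)) + V(9, 4)*(-47 - 106)) + 31412) = sqrt(1/(-1 + (-10 + 4*9)*(-47 - 106)) + 31412) = sqrt(1/(-1 + (-10 + 36)*(-153)) + 31412) = sqrt(1/(-1 + 26*(-153)) + 31412) = sqrt(1/(-1 - 3978) + 31412) = sqrt(1/(-3979) + 31412) = sqrt(-1/3979 + 31412) = sqrt(124988347/3979) = sqrt(497328632713)/3979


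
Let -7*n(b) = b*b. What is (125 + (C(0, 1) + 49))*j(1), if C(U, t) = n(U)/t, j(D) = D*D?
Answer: 174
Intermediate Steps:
n(b) = -b**2/7 (n(b) = -b*b/7 = -b**2/7)
j(D) = D**2
C(U, t) = -U**2/(7*t) (C(U, t) = (-U**2/7)/t = -U**2/(7*t))
(125 + (C(0, 1) + 49))*j(1) = (125 + (-1/7*0**2/1 + 49))*1**2 = (125 + (-1/7*0*1 + 49))*1 = (125 + (0 + 49))*1 = (125 + 49)*1 = 174*1 = 174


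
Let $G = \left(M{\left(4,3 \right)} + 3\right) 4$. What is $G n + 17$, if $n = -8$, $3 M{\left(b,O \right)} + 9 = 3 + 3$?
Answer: $-47$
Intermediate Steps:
$M{\left(b,O \right)} = -1$ ($M{\left(b,O \right)} = -3 + \frac{3 + 3}{3} = -3 + \frac{1}{3} \cdot 6 = -3 + 2 = -1$)
$G = 8$ ($G = \left(-1 + 3\right) 4 = 2 \cdot 4 = 8$)
$G n + 17 = 8 \left(-8\right) + 17 = -64 + 17 = -47$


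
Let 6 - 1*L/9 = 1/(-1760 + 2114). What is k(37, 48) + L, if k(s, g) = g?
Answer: 12033/118 ≈ 101.97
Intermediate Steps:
L = 6369/118 (L = 54 - 9/(-1760 + 2114) = 54 - 9/354 = 54 - 9*1/354 = 54 - 3/118 = 6369/118 ≈ 53.975)
k(37, 48) + L = 48 + 6369/118 = 12033/118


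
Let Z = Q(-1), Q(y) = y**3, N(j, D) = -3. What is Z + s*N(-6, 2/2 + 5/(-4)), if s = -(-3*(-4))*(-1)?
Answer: -37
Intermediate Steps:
s = 12 (s = -12*(-1) = -1*(-12) = 12)
Z = -1 (Z = (-1)**3 = -1)
Z + s*N(-6, 2/2 + 5/(-4)) = -1 + 12*(-3) = -1 - 36 = -37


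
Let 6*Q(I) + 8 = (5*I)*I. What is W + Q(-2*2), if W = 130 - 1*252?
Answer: -110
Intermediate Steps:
Q(I) = -4/3 + 5*I²/6 (Q(I) = -4/3 + ((5*I)*I)/6 = -4/3 + (5*I²)/6 = -4/3 + 5*I²/6)
W = -122 (W = 130 - 252 = -122)
W + Q(-2*2) = -122 + (-4/3 + 5*(-2*2)²/6) = -122 + (-4/3 + (⅚)*(-4)²) = -122 + (-4/3 + (⅚)*16) = -122 + (-4/3 + 40/3) = -122 + 12 = -110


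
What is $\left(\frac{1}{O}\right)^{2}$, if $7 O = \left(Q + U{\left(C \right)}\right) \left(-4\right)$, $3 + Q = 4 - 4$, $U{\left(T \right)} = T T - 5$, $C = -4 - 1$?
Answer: $\frac{49}{4624} \approx 0.010597$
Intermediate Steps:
$C = -5$
$U{\left(T \right)} = -5 + T^{2}$ ($U{\left(T \right)} = T^{2} - 5 = -5 + T^{2}$)
$Q = -3$ ($Q = -3 + \left(4 - 4\right) = -3 + 0 = -3$)
$O = - \frac{68}{7}$ ($O = \frac{\left(-3 - \left(5 - \left(-5\right)^{2}\right)\right) \left(-4\right)}{7} = \frac{\left(-3 + \left(-5 + 25\right)\right) \left(-4\right)}{7} = \frac{\left(-3 + 20\right) \left(-4\right)}{7} = \frac{17 \left(-4\right)}{7} = \frac{1}{7} \left(-68\right) = - \frac{68}{7} \approx -9.7143$)
$\left(\frac{1}{O}\right)^{2} = \left(\frac{1}{- \frac{68}{7}}\right)^{2} = \left(- \frac{7}{68}\right)^{2} = \frac{49}{4624}$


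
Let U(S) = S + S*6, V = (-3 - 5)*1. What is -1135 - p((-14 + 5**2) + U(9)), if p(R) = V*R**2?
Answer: 42673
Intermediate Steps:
V = -8 (V = -8*1 = -8)
U(S) = 7*S (U(S) = S + 6*S = 7*S)
p(R) = -8*R**2
-1135 - p((-14 + 5**2) + U(9)) = -1135 - (-8)*((-14 + 5**2) + 7*9)**2 = -1135 - (-8)*((-14 + 25) + 63)**2 = -1135 - (-8)*(11 + 63)**2 = -1135 - (-8)*74**2 = -1135 - (-8)*5476 = -1135 - 1*(-43808) = -1135 + 43808 = 42673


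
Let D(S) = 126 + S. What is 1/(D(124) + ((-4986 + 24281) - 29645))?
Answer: -1/10100 ≈ -9.9010e-5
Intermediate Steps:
1/(D(124) + ((-4986 + 24281) - 29645)) = 1/((126 + 124) + ((-4986 + 24281) - 29645)) = 1/(250 + (19295 - 29645)) = 1/(250 - 10350) = 1/(-10100) = -1/10100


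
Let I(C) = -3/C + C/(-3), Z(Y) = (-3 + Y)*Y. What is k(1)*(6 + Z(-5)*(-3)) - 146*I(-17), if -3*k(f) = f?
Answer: -41570/51 ≈ -815.10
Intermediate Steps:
Z(Y) = Y*(-3 + Y)
k(f) = -f/3
I(C) = -3/C - C/3 (I(C) = -3/C + C*(-⅓) = -3/C - C/3)
k(1)*(6 + Z(-5)*(-3)) - 146*I(-17) = (-⅓*1)*(6 - 5*(-3 - 5)*(-3)) - 146*(-3/(-17) - ⅓*(-17)) = -(6 - 5*(-8)*(-3))/3 - 146*(-3*(-1/17) + 17/3) = -(6 + 40*(-3))/3 - 146*(3/17 + 17/3) = -(6 - 120)/3 - 146*298/51 = -⅓*(-114) - 43508/51 = 38 - 43508/51 = -41570/51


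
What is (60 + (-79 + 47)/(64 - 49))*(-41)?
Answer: -35588/15 ≈ -2372.5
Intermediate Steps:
(60 + (-79 + 47)/(64 - 49))*(-41) = (60 - 32/15)*(-41) = (868/15)*(-41) = -35588/15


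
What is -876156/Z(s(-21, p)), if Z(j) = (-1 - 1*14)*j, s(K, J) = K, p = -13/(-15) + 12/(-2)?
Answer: -292052/105 ≈ -2781.4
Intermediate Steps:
p = -77/15 (p = -13*(-1/15) + 12*(-½) = 13/15 - 6 = -77/15 ≈ -5.1333)
Z(j) = -15*j (Z(j) = (-1 - 14)*j = -15*j)
-876156/Z(s(-21, p)) = -876156/((-15*(-21))) = -876156/315 = -876156*1/315 = -292052/105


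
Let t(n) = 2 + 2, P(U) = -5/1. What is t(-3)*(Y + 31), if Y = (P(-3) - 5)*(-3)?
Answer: 244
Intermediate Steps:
P(U) = -5 (P(U) = -5*1 = -5)
Y = 30 (Y = (-5 - 5)*(-3) = -10*(-3) = 30)
t(n) = 4
t(-3)*(Y + 31) = 4*(30 + 31) = 4*61 = 244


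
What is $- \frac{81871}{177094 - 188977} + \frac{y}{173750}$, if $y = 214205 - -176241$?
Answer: $\frac{9432378034}{1032335625} \approx 9.1369$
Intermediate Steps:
$y = 390446$ ($y = 214205 + 176241 = 390446$)
$- \frac{81871}{177094 - 188977} + \frac{y}{173750} = - \frac{81871}{177094 - 188977} + \frac{390446}{173750} = - \frac{81871}{-11883} + 390446 \cdot \frac{1}{173750} = \left(-81871\right) \left(- \frac{1}{11883}\right) + \frac{195223}{86875} = \frac{81871}{11883} + \frac{195223}{86875} = \frac{9432378034}{1032335625}$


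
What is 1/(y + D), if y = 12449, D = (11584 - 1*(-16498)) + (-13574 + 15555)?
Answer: 1/42512 ≈ 2.3523e-5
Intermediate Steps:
D = 30063 (D = (11584 + 16498) + 1981 = 28082 + 1981 = 30063)
1/(y + D) = 1/(12449 + 30063) = 1/42512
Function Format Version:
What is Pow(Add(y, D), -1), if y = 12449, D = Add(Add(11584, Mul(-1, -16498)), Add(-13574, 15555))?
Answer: Rational(1, 42512) ≈ 2.3523e-5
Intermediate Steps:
D = 30063 (D = Add(Add(11584, 16498), 1981) = Add(28082, 1981) = 30063)
Pow(Add(y, D), -1) = Pow(Add(12449, 30063), -1) = Pow(42512, -1) = Rational(1, 42512)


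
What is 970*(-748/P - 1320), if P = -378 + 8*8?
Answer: -200660020/157 ≈ -1.2781e+6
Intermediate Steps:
P = -314 (P = -378 + 64 = -314)
970*(-748/P - 1320) = 970*(-748/(-314) - 1320) = 970*(-748*(-1/314) - 1320) = 970*(374/157 - 1320) = 970*(-206866/157) = -200660020/157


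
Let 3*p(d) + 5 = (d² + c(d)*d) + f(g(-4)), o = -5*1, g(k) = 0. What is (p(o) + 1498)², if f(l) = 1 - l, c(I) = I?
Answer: 20611600/9 ≈ 2.2902e+6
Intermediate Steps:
o = -5
p(d) = -4/3 + 2*d²/3 (p(d) = -5/3 + ((d² + d*d) + (1 - 1*0))/3 = -5/3 + ((d² + d²) + (1 + 0))/3 = -5/3 + (2*d² + 1)/3 = -5/3 + (1 + 2*d²)/3 = -5/3 + (⅓ + 2*d²/3) = -4/3 + 2*d²/3)
(p(o) + 1498)² = ((-4/3 + (⅔)*(-5)²) + 1498)² = ((-4/3 + (⅔)*25) + 1498)² = ((-4/3 + 50/3) + 1498)² = (46/3 + 1498)² = (4540/3)² = 20611600/9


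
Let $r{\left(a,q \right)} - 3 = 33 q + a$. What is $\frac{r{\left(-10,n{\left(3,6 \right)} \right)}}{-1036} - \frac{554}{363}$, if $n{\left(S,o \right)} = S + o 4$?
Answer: $- \frac{223709}{94017} \approx -2.3795$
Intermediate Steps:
$n{\left(S,o \right)} = S + 4 o$
$r{\left(a,q \right)} = 3 + a + 33 q$ ($r{\left(a,q \right)} = 3 + \left(33 q + a\right) = 3 + \left(a + 33 q\right) = 3 + a + 33 q$)
$\frac{r{\left(-10,n{\left(3,6 \right)} \right)}}{-1036} - \frac{554}{363} = \frac{3 - 10 + 33 \left(3 + 4 \cdot 6\right)}{-1036} - \frac{554}{363} = \left(3 - 10 + 33 \left(3 + 24\right)\right) \left(- \frac{1}{1036}\right) - \frac{554}{363} = \left(3 - 10 + 33 \cdot 27\right) \left(- \frac{1}{1036}\right) - \frac{554}{363} = \left(3 - 10 + 891\right) \left(- \frac{1}{1036}\right) - \frac{554}{363} = 884 \left(- \frac{1}{1036}\right) - \frac{554}{363} = - \frac{221}{259} - \frac{554}{363} = - \frac{223709}{94017}$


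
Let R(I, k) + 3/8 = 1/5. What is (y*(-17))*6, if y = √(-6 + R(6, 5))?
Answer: -51*I*√2470/10 ≈ -253.47*I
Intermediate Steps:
R(I, k) = -7/40 (R(I, k) = -3/8 + 1/5 = -3/8 + ⅕ = -7/40)
y = I*√2470/20 (y = √(-6 - 7/40) = √(-247/40) = I*√2470/20 ≈ 2.485*I)
(y*(-17))*6 = ((I*√2470/20)*(-17))*6 = -17*I*√2470/20*6 = -51*I*√2470/10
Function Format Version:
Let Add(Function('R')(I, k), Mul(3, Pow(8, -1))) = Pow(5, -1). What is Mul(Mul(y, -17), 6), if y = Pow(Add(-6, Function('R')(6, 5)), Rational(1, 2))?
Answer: Mul(Rational(-51, 10), I, Pow(2470, Rational(1, 2))) ≈ Mul(-253.47, I)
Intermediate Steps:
Function('R')(I, k) = Rational(-7, 40) (Function('R')(I, k) = Add(Rational(-3, 8), Pow(5, -1)) = Add(Rational(-3, 8), Rational(1, 5)) = Rational(-7, 40))
y = Mul(Rational(1, 20), I, Pow(2470, Rational(1, 2))) (y = Pow(Add(-6, Rational(-7, 40)), Rational(1, 2)) = Pow(Rational(-247, 40), Rational(1, 2)) = Mul(Rational(1, 20), I, Pow(2470, Rational(1, 2))) ≈ Mul(2.4850, I))
Mul(Mul(y, -17), 6) = Mul(Mul(Mul(Rational(1, 20), I, Pow(2470, Rational(1, 2))), -17), 6) = Mul(Mul(Rational(-17, 20), I, Pow(2470, Rational(1, 2))), 6) = Mul(Rational(-51, 10), I, Pow(2470, Rational(1, 2)))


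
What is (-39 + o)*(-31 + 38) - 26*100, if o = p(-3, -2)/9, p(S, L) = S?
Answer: -8626/3 ≈ -2875.3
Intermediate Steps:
o = -1/3 (o = -3/9 = -3*1/9 = -1/3 ≈ -0.33333)
(-39 + o)*(-31 + 38) - 26*100 = (-39 - 1/3)*(-31 + 38) - 26*100 = -118/3*7 - 2600 = -826/3 - 2600 = -8626/3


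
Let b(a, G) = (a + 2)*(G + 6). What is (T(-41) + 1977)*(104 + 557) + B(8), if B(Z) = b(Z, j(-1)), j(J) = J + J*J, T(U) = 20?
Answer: 1320077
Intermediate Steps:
j(J) = J + J**2
b(a, G) = (2 + a)*(6 + G)
B(Z) = 12 + 6*Z (B(Z) = 12 + 2*(-(1 - 1)) + 6*Z + (-(1 - 1))*Z = 12 + 2*(-1*0) + 6*Z + (-1*0)*Z = 12 + 2*0 + 6*Z + 0*Z = 12 + 0 + 6*Z + 0 = 12 + 6*Z)
(T(-41) + 1977)*(104 + 557) + B(8) = (20 + 1977)*(104 + 557) + (12 + 6*8) = 1997*661 + (12 + 48) = 1320017 + 60 = 1320077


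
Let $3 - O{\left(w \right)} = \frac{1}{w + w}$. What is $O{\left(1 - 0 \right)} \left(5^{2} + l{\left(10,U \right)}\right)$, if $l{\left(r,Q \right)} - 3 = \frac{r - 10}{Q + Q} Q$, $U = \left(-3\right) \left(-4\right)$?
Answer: $70$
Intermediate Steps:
$O{\left(w \right)} = 3 - \frac{1}{2 w}$ ($O{\left(w \right)} = 3 - \frac{1}{w + w} = 3 - \frac{1}{2 w}$)
$U = 12$
$l{\left(r,Q \right)} = -2 + \frac{r}{2}$ ($l{\left(r,Q \right)} = 3 + \frac{r - 10}{Q + Q} Q = 3 + \frac{-10 + r}{2 Q} Q = 3 + \left(-5 + \frac{r}{2}\right) = -2 + \frac{r}{2}$)
$O{\left(1 - 0 \right)} \left(5^{2} + l{\left(10,U \right)}\right) = \left(3 - \frac{1}{2 \left(1 - 0\right)}\right) \left(5^{2} + \left(-2 + \frac{1}{2} \cdot 10\right)\right) = \left(3 - \frac{1}{2 \left(1 + 0\right)}\right) \left(25 + \left(-2 + 5\right)\right) = \left(3 - \frac{1}{2 \cdot 1}\right) \left(25 + 3\right) = \left(3 - \frac{1}{2}\right) 28 = \frac{5}{2} \cdot 28 = 70$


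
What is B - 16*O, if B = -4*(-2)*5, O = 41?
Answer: -616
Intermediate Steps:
B = 40 (B = 8*5 = 40)
B - 16*O = 40 - 16*41 = 40 - 656 = -616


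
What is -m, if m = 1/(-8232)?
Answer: 1/8232 ≈ 0.00012148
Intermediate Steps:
m = -1/8232 ≈ -0.00012148
-m = -1*(-1/8232) = 1/8232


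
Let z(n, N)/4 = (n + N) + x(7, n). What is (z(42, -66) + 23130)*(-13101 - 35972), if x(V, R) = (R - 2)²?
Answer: -1444414682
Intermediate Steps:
x(V, R) = (-2 + R)²
z(n, N) = 4*N + 4*n + 4*(-2 + n)² (z(n, N) = 4*((n + N) + (-2 + n)²) = 4*((N + n) + (-2 + n)²) = 4*(N + n + (-2 + n)²) = 4*N + 4*n + 4*(-2 + n)²)
(z(42, -66) + 23130)*(-13101 - 35972) = ((4*(-66) + 4*42 + 4*(-2 + 42)²) + 23130)*(-13101 - 35972) = ((-264 + 168 + 4*40²) + 23130)*(-49073) = ((-264 + 168 + 4*1600) + 23130)*(-49073) = ((-264 + 168 + 6400) + 23130)*(-49073) = (6304 + 23130)*(-49073) = 29434*(-49073) = -1444414682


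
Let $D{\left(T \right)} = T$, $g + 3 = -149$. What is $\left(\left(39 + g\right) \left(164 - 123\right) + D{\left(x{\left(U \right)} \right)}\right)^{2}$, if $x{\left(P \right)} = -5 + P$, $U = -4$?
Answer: $21548164$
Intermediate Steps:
$g = -152$ ($g = -3 - 149 = -152$)
$\left(\left(39 + g\right) \left(164 - 123\right) + D{\left(x{\left(U \right)} \right)}\right)^{2} = \left(\left(39 - 152\right) \left(164 - 123\right) - 9\right)^{2} = \left(\left(-113\right) 41 - 9\right)^{2} = \left(-4633 - 9\right)^{2} = \left(-4642\right)^{2} = 21548164$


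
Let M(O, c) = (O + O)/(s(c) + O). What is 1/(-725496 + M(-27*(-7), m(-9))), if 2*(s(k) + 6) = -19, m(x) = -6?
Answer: -347/251746356 ≈ -1.3784e-6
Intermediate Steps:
s(k) = -31/2 (s(k) = -6 + (½)*(-19) = -6 - 19/2 = -31/2)
M(O, c) = 2*O/(-31/2 + O) (M(O, c) = (O + O)/(-31/2 + O) = (2*O)/(-31/2 + O) = 2*O/(-31/2 + O))
1/(-725496 + M(-27*(-7), m(-9))) = 1/(-725496 + 4*(-27*(-7))/(-31 + 2*(-27*(-7)))) = 1/(-725496 + 4*189/(-31 + 2*189)) = 1/(-725496 + 4*189/(-31 + 378)) = 1/(-725496 + 4*189/347) = 1/(-725496 + 4*189*(1/347)) = 1/(-725496 + 756/347) = 1/(-251746356/347) = -347/251746356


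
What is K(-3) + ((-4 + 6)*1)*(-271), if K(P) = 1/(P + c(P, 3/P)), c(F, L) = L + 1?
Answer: -1627/3 ≈ -542.33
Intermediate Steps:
c(F, L) = 1 + L
K(P) = 1/(1 + P + 3/P) (K(P) = 1/(P + (1 + 3/P)) = 1/(1 + P + 3/P))
K(-3) + ((-4 + 6)*1)*(-271) = -3/(3 - 3 + (-3)²) + ((-4 + 6)*1)*(-271) = -3/(3 - 3 + 9) + (2*1)*(-271) = -3/9 + 2*(-271) = -3*⅑ - 542 = -⅓ - 542 = -1627/3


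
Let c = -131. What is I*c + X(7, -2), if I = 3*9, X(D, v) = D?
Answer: -3530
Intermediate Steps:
I = 27
I*c + X(7, -2) = 27*(-131) + 7 = -3537 + 7 = -3530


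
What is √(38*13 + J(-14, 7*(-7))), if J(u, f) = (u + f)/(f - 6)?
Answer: √1497815/55 ≈ 22.252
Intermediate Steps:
J(u, f) = (f + u)/(-6 + f)
√(38*13 + J(-14, 7*(-7))) = √(38*13 + (7*(-7) - 14)/(-6 + 7*(-7))) = √(494 + (-49 - 14)/(-6 - 49)) = √(494 - 63/(-55)) = √(494 - 1/55*(-63)) = √(494 + 63/55) = √(27233/55) = √1497815/55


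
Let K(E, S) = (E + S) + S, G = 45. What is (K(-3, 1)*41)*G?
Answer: -1845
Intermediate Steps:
K(E, S) = E + 2*S
(K(-3, 1)*41)*G = ((-3 + 2*1)*41)*45 = ((-3 + 2)*41)*45 = -1*41*45 = -41*45 = -1845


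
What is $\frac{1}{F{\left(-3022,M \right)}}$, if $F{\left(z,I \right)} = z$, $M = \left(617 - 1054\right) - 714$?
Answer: $- \frac{1}{3022} \approx -0.00033091$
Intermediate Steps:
$M = -1151$ ($M = -437 - 714 = -1151$)
$\frac{1}{F{\left(-3022,M \right)}} = \frac{1}{-3022} = - \frac{1}{3022}$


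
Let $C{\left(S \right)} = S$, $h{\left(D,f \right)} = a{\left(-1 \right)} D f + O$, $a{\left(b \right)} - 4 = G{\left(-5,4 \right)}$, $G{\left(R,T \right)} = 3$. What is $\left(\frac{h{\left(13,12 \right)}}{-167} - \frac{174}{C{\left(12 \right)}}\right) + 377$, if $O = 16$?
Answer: $\frac{118859}{334} \approx 355.87$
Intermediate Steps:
$a{\left(b \right)} = 7$ ($a{\left(b \right)} = 4 + 3 = 7$)
$h{\left(D,f \right)} = 16 + 7 D f$ ($h{\left(D,f \right)} = 7 D f + 16 = 16 + 7 D f$)
$\left(\frac{h{\left(13,12 \right)}}{-167} - \frac{174}{C{\left(12 \right)}}\right) + 377 = \left(\frac{16 + 7 \cdot 13 \cdot 12}{-167} - \frac{174}{12}\right) + 377 = \left(\left(16 + 1092\right) \left(- \frac{1}{167}\right) - \frac{29}{2}\right) + 377 = \left(1108 \left(- \frac{1}{167}\right) - \frac{29}{2}\right) + 377 = \left(- \frac{1108}{167} - \frac{29}{2}\right) + 377 = - \frac{7059}{334} + 377 = \frac{118859}{334}$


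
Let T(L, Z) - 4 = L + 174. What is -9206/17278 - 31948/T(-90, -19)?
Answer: -69100959/190058 ≈ -363.58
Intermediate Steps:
T(L, Z) = 178 + L (T(L, Z) = 4 + (L + 174) = 4 + (174 + L) = 178 + L)
-9206/17278 - 31948/T(-90, -19) = -9206/17278 - 31948/(178 - 90) = -9206*1/17278 - 31948/88 = -4603/8639 - 31948*1/88 = -4603/8639 - 7987/22 = -69100959/190058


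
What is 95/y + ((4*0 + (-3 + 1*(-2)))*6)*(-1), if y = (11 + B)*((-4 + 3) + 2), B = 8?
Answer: 35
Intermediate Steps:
y = 19 (y = (11 + 8)*((-4 + 3) + 2) = 19*(-1 + 2) = 19*1 = 19)
95/y + ((4*0 + (-3 + 1*(-2)))*6)*(-1) = 95/19 + ((4*0 + (-3 + 1*(-2)))*6)*(-1) = 95*(1/19) + ((0 + (-3 - 2))*6)*(-1) = 5 + ((0 - 5)*6)*(-1) = 5 - 5*6*(-1) = 5 - 30*(-1) = 5 + 30 = 35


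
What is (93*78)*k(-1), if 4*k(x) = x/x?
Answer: 3627/2 ≈ 1813.5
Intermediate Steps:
k(x) = ¼ (k(x) = (x/x)/4 = (¼)*1 = ¼)
(93*78)*k(-1) = (93*78)*(¼) = 7254*(¼) = 3627/2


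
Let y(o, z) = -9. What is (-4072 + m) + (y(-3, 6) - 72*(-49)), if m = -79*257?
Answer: -20856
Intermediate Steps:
m = -20303
(-4072 + m) + (y(-3, 6) - 72*(-49)) = (-4072 - 20303) + (-9 - 72*(-49)) = -24375 + (-9 + 3528) = -24375 + 3519 = -20856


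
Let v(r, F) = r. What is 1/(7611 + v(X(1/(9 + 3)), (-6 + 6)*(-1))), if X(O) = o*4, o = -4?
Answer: 1/7595 ≈ 0.00013167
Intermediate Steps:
X(O) = -16 (X(O) = -4*4 = -16)
1/(7611 + v(X(1/(9 + 3)), (-6 + 6)*(-1))) = 1/(7611 - 16) = 1/7595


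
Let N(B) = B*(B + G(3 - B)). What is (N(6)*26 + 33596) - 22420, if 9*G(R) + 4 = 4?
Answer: 12112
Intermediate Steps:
G(R) = 0 (G(R) = -4/9 + (⅑)*4 = -4/9 + 4/9 = 0)
N(B) = B² (N(B) = B*(B + 0) = B*B = B²)
(N(6)*26 + 33596) - 22420 = (6²*26 + 33596) - 22420 = (36*26 + 33596) - 22420 = (936 + 33596) - 22420 = 34532 - 22420 = 12112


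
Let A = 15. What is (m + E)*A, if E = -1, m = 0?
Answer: -15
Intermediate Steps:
(m + E)*A = (0 - 1)*15 = -1*15 = -15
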